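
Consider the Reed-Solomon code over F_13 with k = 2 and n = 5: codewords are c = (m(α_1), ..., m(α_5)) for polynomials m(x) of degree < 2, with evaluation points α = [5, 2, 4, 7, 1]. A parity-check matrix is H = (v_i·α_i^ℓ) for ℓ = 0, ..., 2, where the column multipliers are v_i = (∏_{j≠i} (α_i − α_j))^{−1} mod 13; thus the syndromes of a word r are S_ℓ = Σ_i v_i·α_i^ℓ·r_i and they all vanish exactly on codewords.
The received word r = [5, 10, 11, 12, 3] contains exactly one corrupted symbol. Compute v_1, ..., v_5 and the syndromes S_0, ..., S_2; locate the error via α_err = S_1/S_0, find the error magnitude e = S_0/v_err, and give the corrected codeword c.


S = (10, 5, 9), error at position 4, error magnitude e = 6, c = [5, 10, 11, 6, 3].

Step 1: column multipliers v_i = (∏_{j≠i}(α_i − α_j))^{−1} mod 13.
  i = 1 (α = 5): (5−2)(5−4)(5−7)(5−1) = 3·1·(−2)·4 = −24 ≡ 2, so v_1 = 2^{−1} = 7 (mod 13).
  i = 2 (α = 2): (2−5)(2−4)(2−7)(2−1) = (−3)·(−2)·(−5)·1 = −30 ≡ 9, so v_2 = 9^{−1} = 3 (mod 13).
  i = 3 (α = 4): (4−5)(4−2)(4−7)(4−1) = (−1)·2·(−3)·3 = 18 ≡ 5, so v_3 = 5^{−1} = 8 (mod 13).
  i = 4 (α = 7): (7−5)(7−2)(7−4)(7−1) = 2·5·3·6 = 180 ≡ 11, so v_4 = 11^{−1} = 6 (mod 13).
  i = 5 (α = 1): (1−5)(1−2)(1−4)(1−7) = (−4)·(−1)·(−3)·(−6) = 72 ≡ 7, so v_5 = 7^{−1} = 2 (mod 13).
  v = [7, 3, 8, 6, 2].
Step 2: syndromes of r = [5, 10, 11, 12, 3] (all sums mod 13).
  S_0 = Σ v_i r_i = 7·5 + 3·10 + 8·11 + 6·12 + 2·3 = 231 ≡ 10.
  S_1 = Σ v_i α_i r_i = 7·5·5 + 3·2·10 + 8·4·11 + 6·7·12 + 2·1·3 = 1097 ≡ 5.
  α_i^2 mod 13 = [12, 4, 3, 10, 1].
  S_2 = Σ v_i α_i^2 r_i = 7·12·5 + 3·4·10 + 8·3·11 + 6·10·12 + 2·1·3 = 1530 ≡ 9.
  S = (10, 5, 9) ≠ 0, so r is not a codeword (an error is present).
Step 3: locate the error. For a single error e at position i, S_ℓ = v_i·e·α_i^ℓ, so α_err = S_1/S_0.
  S_0^{−1} = 10^{−1} = 4 (mod 13), so α_err = 5·4 = 20 ≡ 7 = α_4. Error position i = 4.
  Consistency check: S_2/S_1 = 9·8 = 72 ≡ 7 = α_err ✓ (single-error assumption holds).
Step 4: error magnitude e = S_0/v_4 = S_0·∏_{j≠4}(α_4 − α_j) = 10·11 = 110 ≡ 6 (mod 13).
Step 5: correct position 4: c_4 = r_4 − e = 12 − 6 ≡ 6 (mod 13). Hence c = [5, 10, 11, 6, 3].
  Check: interpolating c through the α_i gives m(x) = 9 + 7·x (degree < 2) with m(α_i) = c_i for every i, so c is indeed a codeword.


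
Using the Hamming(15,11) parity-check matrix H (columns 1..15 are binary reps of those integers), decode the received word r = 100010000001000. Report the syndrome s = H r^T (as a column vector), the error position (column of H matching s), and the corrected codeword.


s = (1, 0, 0, 0)^T, error position = 8, corrected codeword c = 100010010001000

Compute s = H r^T mod 2 one row at a time:
  s_1 = 0 + 0 + 0 + 0 + 1 + 0 + 0 + 0 = 1 ≡ 1 (mod 2).
  s_2 = 0 + 1 + 0 + 0 + 1 + 0 + 0 + 0 = 2 ≡ 0 (mod 2).
  s_3 = 0 + 0 + 0 + 0 + 0 + 0 + 0 + 0 = 0 ≡ 0 (mod 2).
  s_4 = 1 + 0 + 1 + 0 + 0 + 0 + 0 + 0 = 2 ≡ 0 (mod 2).
s = (1, 0, 0, 0)^T — this equals column 8 of H (binary 1000), so error is at position 8.
Correct: flip bit 8 of r = 100010000001000 to get c = 100010010001000.


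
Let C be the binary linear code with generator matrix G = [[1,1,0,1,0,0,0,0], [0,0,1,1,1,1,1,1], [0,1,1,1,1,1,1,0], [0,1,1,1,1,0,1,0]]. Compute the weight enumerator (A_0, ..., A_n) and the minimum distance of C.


Weight distribution: A_0 = 1, A_1 = 1, A_2 = 1, A_3 = 3, A_4 = 3, A_5 = 3, A_6 = 3, A_7 = 1. Minimum distance d = 1.

Enumerate all 2^4 = 16 messages m ∈ F_2^4.
For each, compute codeword c = mG in F_2^8, then tally its weight.
  m = 0000 → c = 00000000, weight = 0.
  m = 1000 → c = 11010000, weight = 3.
  m = 0100 → c = 00111111, weight = 6.
  m = 1100 → c = 11101111, weight = 7.
  m = 0010 → c = 01111110, weight = 6.
  m = 1010 → c = 10101110, weight = 5.
  m = 0110 → c = 01000001, weight = 2.
  m = 1110 → c = 10010001, weight = 3.
  m = 0001 → c = 01111010, weight = 5.
  m = 1001 → c = 10101010, weight = 4.
  m = 0101 → c = 01000101, weight = 3.
  m = 1101 → c = 10010101, weight = 4.
  m = 0011 → c = 00000100, weight = 1.
  m = 1011 → c = 11010100, weight = 4.
  m = 0111 → c = 00111011, weight = 5.
  m = 1111 → c = 11101011, weight = 6.
Tally weights:
  weight 0: 1 codewords.
  weight 1: 1 codewords.
  weight 2: 1 codewords.
  weight 3: 3 codewords.
  weight 4: 3 codewords.
  weight 5: 3 codewords.
  weight 6: 3 codewords.
  weight 7: 1 codewords.
Minimum distance d = smallest w > 0 with A_w > 0 = 1.
Sanity: Σ A_w = 16 = 2^4 = 16 ✓.


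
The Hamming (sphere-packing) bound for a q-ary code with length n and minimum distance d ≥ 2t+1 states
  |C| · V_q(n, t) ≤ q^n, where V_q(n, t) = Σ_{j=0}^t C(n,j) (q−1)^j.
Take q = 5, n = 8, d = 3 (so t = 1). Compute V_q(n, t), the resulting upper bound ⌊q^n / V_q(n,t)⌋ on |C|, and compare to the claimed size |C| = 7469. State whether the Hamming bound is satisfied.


V_q(n, t) = 33, q^n = 390625, Hamming bound = 11837, |C| = 7469 ≤ bound (satisfied).

Step 1: Compute V_q(n, t) = Σ_{j=0}^1 C(n, j) (q−1)^j.
  j = 0: C(8,0)·(4)^0 = 1·1 = 1.
  j = 1: C(8,1)·(4)^1 = 8·4 = 32.
  V_q(n, t) = 1 + 32 = 33.
Step 2: q^n = 5^8 = 390625.
Step 3: Hamming bound ⌊q^n / V_q(n,t)⌋ = ⌊390625/33⌋ = 11837.
Step 4: Compare |C| = 7469 to 11837: satisfied.
The claimed |C| lies below the Hamming bound.


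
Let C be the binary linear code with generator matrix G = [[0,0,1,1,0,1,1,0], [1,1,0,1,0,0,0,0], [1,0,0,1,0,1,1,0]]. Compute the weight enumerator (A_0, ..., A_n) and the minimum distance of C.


Weight distribution: A_0 = 1, A_2 = 1, A_3 = 3, A_4 = 2, A_5 = 1. Minimum distance d = 2.

Enumerate all 2^3 = 8 messages m ∈ F_2^3.
For each, compute codeword c = mG in F_2^8, then tally its weight.
  m = 000 → c = 00000000, weight = 0.
  m = 100 → c = 00110110, weight = 4.
  m = 010 → c = 11010000, weight = 3.
  m = 110 → c = 11100110, weight = 5.
  m = 001 → c = 10010110, weight = 4.
  m = 101 → c = 10100000, weight = 2.
  m = 011 → c = 01000110, weight = 3.
  m = 111 → c = 01110000, weight = 3.
Tally weights:
  weight 0: 1 codewords.
  weight 2: 1 codewords.
  weight 3: 3 codewords.
  weight 4: 2 codewords.
  weight 5: 1 codewords.
Minimum distance d = smallest w > 0 with A_w > 0 = 2.
Sanity: Σ A_w = 8 = 2^3 = 8 ✓.


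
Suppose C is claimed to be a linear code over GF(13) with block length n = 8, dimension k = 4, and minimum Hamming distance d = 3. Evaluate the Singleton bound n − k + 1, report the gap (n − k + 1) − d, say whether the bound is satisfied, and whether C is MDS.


Singleton RHS = n − k + 1 = 5, slack = 2, bound satisfied, not MDS.

Singleton bound: d ≤ n − k + 1.
Here n = 8, k = 4, so n − k + 1 = 5.
Given d = 3, check d ≤ 5: YES.
Slack = (n − k + 1) − d = 2.
The code is NOT MDS (slack = 2 > 0).
Description: the claimed parameters are [8, 4, 3]_13; such a code would be non-MDS.


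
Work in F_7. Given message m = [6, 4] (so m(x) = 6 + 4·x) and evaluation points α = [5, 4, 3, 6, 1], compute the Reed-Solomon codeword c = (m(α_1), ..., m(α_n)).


c = [5, 1, 4, 2, 3]

Message polynomial: m(x) = 6 + 4·x (mod 7).
For each evaluation point α_i, compute m(α_i) mod 7:
  α_1 = 5: Horner steps 4 → 5, so m(5) = 5.
  α_2 = 4: Horner steps 4 → 1, so m(4) = 1.
  α_3 = 3: Horner steps 4 → 4, so m(3) = 4.
  α_4 = 6: Horner steps 4 → 2, so m(6) = 2.
  α_5 = 1: Horner steps 4 → 3, so m(1) = 3.
Codeword c = [5, 1, 4, 2, 3] ∈ F_7^5.


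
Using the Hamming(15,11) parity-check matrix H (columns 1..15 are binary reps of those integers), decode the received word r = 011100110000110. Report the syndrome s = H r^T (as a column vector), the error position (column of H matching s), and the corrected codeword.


s = (1, 0, 0, 1)^T, error position = 9, corrected codeword c = 011100111000110

Compute s = H r^T mod 2 one row at a time:
  s_1 = 1 + 0 + 0 + 0 + 0 + 1 + 1 + 0 = 3 ≡ 1 (mod 2).
  s_2 = 1 + 0 + 0 + 1 + 0 + 1 + 1 + 0 = 4 ≡ 0 (mod 2).
  s_3 = 1 + 1 + 0 + 1 + 0 + 0 + 1 + 0 = 4 ≡ 0 (mod 2).
  s_4 = 0 + 1 + 0 + 1 + 0 + 0 + 1 + 0 = 3 ≡ 1 (mod 2).
s = (1, 0, 0, 1)^T — this equals column 9 of H (binary 1001), so error is at position 9.
Correct: flip bit 9 of r = 011100110000110 to get c = 011100111000110.


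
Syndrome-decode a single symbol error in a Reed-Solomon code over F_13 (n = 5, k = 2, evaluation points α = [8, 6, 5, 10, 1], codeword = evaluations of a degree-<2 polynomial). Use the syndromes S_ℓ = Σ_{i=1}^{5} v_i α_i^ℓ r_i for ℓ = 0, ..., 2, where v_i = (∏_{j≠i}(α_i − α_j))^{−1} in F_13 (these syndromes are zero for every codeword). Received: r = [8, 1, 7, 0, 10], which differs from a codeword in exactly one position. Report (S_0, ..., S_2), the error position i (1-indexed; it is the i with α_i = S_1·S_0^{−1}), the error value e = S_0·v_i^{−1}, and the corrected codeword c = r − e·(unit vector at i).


S = (11, 1, 6), error at position 2, error magnitude e = 11, c = [8, 3, 7, 0, 10].

Step 1: column multipliers v_i = (∏_{j≠i}(α_i − α_j))^{−1} mod 13.
  i = 1 (α = 8): (8−6)(8−5)(8−10)(8−1) = 2·3·(−2)·7 = −84 ≡ 7, so v_1 = 7^{−1} = 2 (mod 13).
  i = 2 (α = 6): (6−8)(6−5)(6−10)(6−1) = (−2)·1·(−4)·5 = 40 ≡ 1, so v_2 = 1^{−1} = 1 (mod 13).
  i = 3 (α = 5): (5−8)(5−6)(5−10)(5−1) = (−3)·(−1)·(−5)·4 = −60 ≡ 5, so v_3 = 5^{−1} = 8 (mod 13).
  i = 4 (α = 10): (10−8)(10−6)(10−5)(10−1) = 2·4·5·9 = 360 ≡ 9, so v_4 = 9^{−1} = 3 (mod 13).
  i = 5 (α = 1): (1−8)(1−6)(1−5)(1−10) = (−7)·(−5)·(−4)·(−9) = 1260 ≡ 12, so v_5 = 12^{−1} = 12 (mod 13).
  v = [2, 1, 8, 3, 12].
Step 2: syndromes of r = [8, 1, 7, 0, 10] (all sums mod 13).
  S_0 = Σ v_i r_i = 2·8 + 1·1 + 8·7 + 3·0 + 12·10 = 193 ≡ 11.
  S_1 = Σ v_i α_i r_i = 2·8·8 + 1·6·1 + 8·5·7 + 3·10·0 + 12·1·10 = 534 ≡ 1.
  α_i^2 mod 13 = [12, 10, 12, 9, 1].
  S_2 = Σ v_i α_i^2 r_i = 2·12·8 + 1·10·1 + 8·12·7 + 3·9·0 + 12·1·10 = 994 ≡ 6.
  S = (11, 1, 6) ≠ 0, so r is not a codeword (an error is present).
Step 3: locate the error. For a single error e at position i, S_ℓ = v_i·e·α_i^ℓ, so α_err = S_1/S_0.
  S_0^{−1} = 11^{−1} = 6 (mod 13), so α_err = 1·6 = 6 ≡ 6 = α_2. Error position i = 2.
  Consistency check: S_2/S_1 = 6·1 = 6 ≡ 6 = α_err ✓ (single-error assumption holds).
Step 4: error magnitude e = S_0/v_2 = S_0·∏_{j≠2}(α_2 − α_j) = 11·1 = 11 ≡ 11 (mod 13).
Step 5: correct position 2: c_2 = r_2 − e = 1 − 11 ≡ 3 (mod 13). Hence c = [8, 3, 7, 0, 10].
  Check: interpolating c through the α_i gives m(x) = 1 + 9·x (degree < 2) with m(α_i) = c_i for every i, so c is indeed a codeword.


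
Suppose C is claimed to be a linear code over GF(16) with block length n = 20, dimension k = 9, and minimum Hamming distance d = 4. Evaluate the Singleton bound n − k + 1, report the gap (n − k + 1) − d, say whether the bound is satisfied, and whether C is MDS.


Singleton RHS = n − k + 1 = 12, slack = 8, bound satisfied, not MDS.

Singleton bound: d ≤ n − k + 1.
Here n = 20, k = 9, so n − k + 1 = 12.
Given d = 4, check d ≤ 12: YES.
Slack = (n − k + 1) − d = 8.
The code is NOT MDS (slack = 8 > 0).
Description: the claimed parameters are [20, 9, 4]_16; such a code would be non-MDS.


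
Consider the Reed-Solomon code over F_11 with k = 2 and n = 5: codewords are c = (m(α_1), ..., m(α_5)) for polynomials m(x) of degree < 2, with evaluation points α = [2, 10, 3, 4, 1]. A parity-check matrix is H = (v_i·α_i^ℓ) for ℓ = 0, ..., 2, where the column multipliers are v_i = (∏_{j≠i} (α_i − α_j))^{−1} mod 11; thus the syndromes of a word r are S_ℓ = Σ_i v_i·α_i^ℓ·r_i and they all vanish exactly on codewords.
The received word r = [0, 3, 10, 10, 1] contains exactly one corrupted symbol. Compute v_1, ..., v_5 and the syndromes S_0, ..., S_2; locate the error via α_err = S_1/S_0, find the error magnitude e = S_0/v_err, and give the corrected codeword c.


S = (7, 6, 2), error at position 4, error magnitude e = 1, c = [0, 3, 10, 9, 1].

Step 1: column multipliers v_i = (∏_{j≠i}(α_i − α_j))^{−1} mod 11.
  i = 1 (α = 2): (2−10)(2−3)(2−4)(2−1) = (−8)·(−1)·(−2)·1 = −16 ≡ 6, so v_1 = 6^{−1} = 2 (mod 11).
  i = 2 (α = 10): (10−2)(10−3)(10−4)(10−1) = 8·7·6·9 = 3024 ≡ 10, so v_2 = 10^{−1} = 10 (mod 11).
  i = 3 (α = 3): (3−2)(3−10)(3−4)(3−1) = 1·(−7)·(−1)·2 = 14 ≡ 3, so v_3 = 3^{−1} = 4 (mod 11).
  i = 4 (α = 4): (4−2)(4−10)(4−3)(4−1) = 2·(−6)·1·3 = −36 ≡ 8, so v_4 = 8^{−1} = 7 (mod 11).
  i = 5 (α = 1): (1−2)(1−10)(1−3)(1−4) = (−1)·(−9)·(−2)·(−3) = 54 ≡ 10, so v_5 = 10^{−1} = 10 (mod 11).
  v = [2, 10, 4, 7, 10].
Step 2: syndromes of r = [0, 3, 10, 10, 1] (all sums mod 11).
  S_0 = Σ v_i r_i = 2·0 + 10·3 + 4·10 + 7·10 + 10·1 = 150 ≡ 7.
  S_1 = Σ v_i α_i r_i = 2·2·0 + 10·10·3 + 4·3·10 + 7·4·10 + 10·1·1 = 710 ≡ 6.
  α_i^2 mod 11 = [4, 1, 9, 5, 1].
  S_2 = Σ v_i α_i^2 r_i = 2·4·0 + 10·1·3 + 4·9·10 + 7·5·10 + 10·1·1 = 750 ≡ 2.
  S = (7, 6, 2) ≠ 0, so r is not a codeword (an error is present).
Step 3: locate the error. For a single error e at position i, S_ℓ = v_i·e·α_i^ℓ, so α_err = S_1/S_0.
  S_0^{−1} = 7^{−1} = 8 (mod 11), so α_err = 6·8 = 48 ≡ 4 = α_4. Error position i = 4.
  Consistency check: S_2/S_1 = 2·2 = 4 ≡ 4 = α_err ✓ (single-error assumption holds).
Step 4: error magnitude e = S_0/v_4 = S_0·∏_{j≠4}(α_4 − α_j) = 7·8 = 56 ≡ 1 (mod 11).
Step 5: correct position 4: c_4 = r_4 − e = 10 − 1 ≡ 9 (mod 11). Hence c = [0, 3, 10, 9, 1].
  Check: interpolating c through the α_i gives m(x) = 2 + 10·x (degree < 2) with m(α_i) = c_i for every i, so c is indeed a codeword.


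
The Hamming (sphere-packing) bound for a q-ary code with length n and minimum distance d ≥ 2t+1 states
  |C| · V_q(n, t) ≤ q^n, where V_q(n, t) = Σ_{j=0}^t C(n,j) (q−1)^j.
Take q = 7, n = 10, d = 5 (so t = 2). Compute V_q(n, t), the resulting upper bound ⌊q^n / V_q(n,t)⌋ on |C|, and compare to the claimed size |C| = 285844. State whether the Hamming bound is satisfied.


V_q(n, t) = 1681, q^n = 282475249, Hamming bound = 168040, |C| = 285844 > bound (violated).

Step 1: Compute V_q(n, t) = Σ_{j=0}^2 C(n, j) (q−1)^j.
  j = 0: C(10,0)·(6)^0 = 1·1 = 1.
  j = 1: C(10,1)·(6)^1 = 10·6 = 60.
  j = 2: C(10,2)·(6)^2 = 45·36 = 1620.
  V_q(n, t) = 1 + 60 + 1620 = 1681.
Step 2: q^n = 7^10 = 282475249.
Step 3: Hamming bound ⌊q^n / V_q(n,t)⌋ = ⌊282475249/1681⌋ = 168040.
Step 4: Compare |C| = 285844 to 168040: violated.
The claimed |C| lies above the Hamming bound, so no 7-ary code of length 10 with d ≥ 5 can have 285844 codewords.


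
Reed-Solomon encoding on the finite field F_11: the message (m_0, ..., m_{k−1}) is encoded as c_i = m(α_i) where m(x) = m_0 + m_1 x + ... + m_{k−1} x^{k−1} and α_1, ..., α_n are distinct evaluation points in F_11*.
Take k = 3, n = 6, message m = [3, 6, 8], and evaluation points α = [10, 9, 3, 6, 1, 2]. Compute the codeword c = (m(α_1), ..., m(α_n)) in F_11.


c = [5, 1, 5, 8, 6, 3]

Message polynomial: m(x) = 3 + 6·x + 8·x^2 (mod 11).
For each evaluation point α_i, compute m(α_i) mod 11:
  α_1 = 10: Horner steps 8 → 9 → 5, so m(10) = 5.
  α_2 = 9: Horner steps 8 → 1 → 1, so m(9) = 1.
  α_3 = 3: Horner steps 8 → 8 → 5, so m(3) = 5.
  α_4 = 6: Horner steps 8 → 10 → 8, so m(6) = 8.
  α_5 = 1: Horner steps 8 → 3 → 6, so m(1) = 6.
  α_6 = 2: Horner steps 8 → 0 → 3, so m(2) = 3.
Codeword c = [5, 1, 5, 8, 6, 3] ∈ F_11^6.


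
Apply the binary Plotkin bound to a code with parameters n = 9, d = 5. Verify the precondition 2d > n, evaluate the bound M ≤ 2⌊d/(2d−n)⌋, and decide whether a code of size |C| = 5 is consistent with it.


Plotkin bound M ≤ 10; given |C| = 5 ≤ bound (satisfied).

Check applicability: 2d = 10, n = 9.
2d − n = 1 > 0, so Plotkin applies.
Compute d/(2d−n) = 5/1 ≈ 5.0000.
⌊d/(2d−n)⌋ = 5.
Plotkin bound: M ≤ 2·5 = 10.
Given |C| = 5, check: satisfied.
This |C| is below the Plotkin bound.


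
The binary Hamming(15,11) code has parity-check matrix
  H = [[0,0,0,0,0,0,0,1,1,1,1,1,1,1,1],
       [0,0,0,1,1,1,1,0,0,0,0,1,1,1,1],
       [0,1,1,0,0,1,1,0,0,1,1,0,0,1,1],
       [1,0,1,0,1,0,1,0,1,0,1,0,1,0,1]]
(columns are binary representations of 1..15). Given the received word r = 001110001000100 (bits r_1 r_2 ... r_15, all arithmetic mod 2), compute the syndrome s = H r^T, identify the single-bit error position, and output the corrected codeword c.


s = (0, 1, 1, 0)^T, error position = 6, corrected codeword c = 001111001000100

Compute s = H r^T mod 2 one row at a time:
  s_1 = 0 + 1 + 0 + 0 + 0 + 1 + 0 + 0 = 2 ≡ 0 (mod 2).
  s_2 = 1 + 1 + 0 + 0 + 0 + 1 + 0 + 0 = 3 ≡ 1 (mod 2).
  s_3 = 0 + 1 + 0 + 0 + 0 + 0 + 0 + 0 = 1 ≡ 1 (mod 2).
  s_4 = 0 + 1 + 1 + 0 + 1 + 0 + 1 + 0 = 4 ≡ 0 (mod 2).
s = (0, 1, 1, 0)^T — this equals column 6 of H (binary 0110), so error is at position 6.
Correct: flip bit 6 of r = 001110001000100 to get c = 001111001000100.


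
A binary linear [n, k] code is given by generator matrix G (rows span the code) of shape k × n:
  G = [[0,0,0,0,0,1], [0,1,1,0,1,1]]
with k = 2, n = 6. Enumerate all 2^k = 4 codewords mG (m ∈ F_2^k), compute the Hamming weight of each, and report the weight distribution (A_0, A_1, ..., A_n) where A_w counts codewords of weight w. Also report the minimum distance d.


Weight distribution: A_0 = 1, A_1 = 1, A_3 = 1, A_4 = 1. Minimum distance d = 1.

Enumerate all 2^2 = 4 messages m ∈ F_2^2.
For each, compute codeword c = mG in F_2^6, then tally its weight.
  m = 00 → c = 000000, weight = 0.
  m = 10 → c = 000001, weight = 1.
  m = 01 → c = 011011, weight = 4.
  m = 11 → c = 011010, weight = 3.
Tally weights:
  weight 0: 1 codewords.
  weight 1: 1 codewords.
  weight 3: 1 codewords.
  weight 4: 1 codewords.
Minimum distance d = smallest w > 0 with A_w > 0 = 1.
Sanity: Σ A_w = 4 = 2^2 = 4 ✓.


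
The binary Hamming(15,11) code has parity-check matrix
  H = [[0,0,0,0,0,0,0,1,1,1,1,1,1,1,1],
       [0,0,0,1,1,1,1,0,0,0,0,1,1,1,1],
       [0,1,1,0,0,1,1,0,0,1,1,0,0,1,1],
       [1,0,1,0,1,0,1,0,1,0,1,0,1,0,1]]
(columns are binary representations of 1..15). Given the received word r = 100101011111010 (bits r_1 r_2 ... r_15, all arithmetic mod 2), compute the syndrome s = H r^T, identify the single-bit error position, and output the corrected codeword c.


s = (0, 0, 0, 1)^T, error position = 1, corrected codeword c = 000101011111010

Compute s = H r^T mod 2 one row at a time:
  s_1 = 1 + 1 + 1 + 1 + 1 + 0 + 1 + 0 = 6 ≡ 0 (mod 2).
  s_2 = 1 + 0 + 1 + 0 + 1 + 0 + 1 + 0 = 4 ≡ 0 (mod 2).
  s_3 = 0 + 0 + 1 + 0 + 1 + 1 + 1 + 0 = 4 ≡ 0 (mod 2).
  s_4 = 1 + 0 + 0 + 0 + 1 + 1 + 0 + 0 = 3 ≡ 1 (mod 2).
s = (0, 0, 0, 1)^T — this equals column 1 of H (binary 0001), so error is at position 1.
Correct: flip bit 1 of r = 100101011111010 to get c = 000101011111010.


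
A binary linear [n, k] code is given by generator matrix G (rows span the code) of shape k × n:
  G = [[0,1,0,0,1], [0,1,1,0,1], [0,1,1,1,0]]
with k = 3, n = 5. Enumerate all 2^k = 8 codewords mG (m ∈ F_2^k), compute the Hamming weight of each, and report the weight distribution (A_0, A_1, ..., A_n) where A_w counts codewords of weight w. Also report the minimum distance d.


Weight distribution: A_0 = 1, A_1 = 1, A_2 = 3, A_3 = 3. Minimum distance d = 1.

Enumerate all 2^3 = 8 messages m ∈ F_2^3.
For each, compute codeword c = mG in F_2^5, then tally its weight.
  m = 000 → c = 00000, weight = 0.
  m = 100 → c = 01001, weight = 2.
  m = 010 → c = 01101, weight = 3.
  m = 110 → c = 00100, weight = 1.
  m = 001 → c = 01110, weight = 3.
  m = 101 → c = 00111, weight = 3.
  m = 011 → c = 00011, weight = 2.
  m = 111 → c = 01010, weight = 2.
Tally weights:
  weight 0: 1 codewords.
  weight 1: 1 codewords.
  weight 2: 3 codewords.
  weight 3: 3 codewords.
Minimum distance d = smallest w > 0 with A_w > 0 = 1.
Sanity: Σ A_w = 8 = 2^3 = 8 ✓.


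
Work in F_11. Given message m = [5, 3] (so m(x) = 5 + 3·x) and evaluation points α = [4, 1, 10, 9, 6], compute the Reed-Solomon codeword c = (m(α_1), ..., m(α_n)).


c = [6, 8, 2, 10, 1]

Message polynomial: m(x) = 5 + 3·x (mod 11).
For each evaluation point α_i, compute m(α_i) mod 11:
  α_1 = 4: Horner steps 3 → 6, so m(4) = 6.
  α_2 = 1: Horner steps 3 → 8, so m(1) = 8.
  α_3 = 10: Horner steps 3 → 2, so m(10) = 2.
  α_4 = 9: Horner steps 3 → 10, so m(9) = 10.
  α_5 = 6: Horner steps 3 → 1, so m(6) = 1.
Codeword c = [6, 8, 2, 10, 1] ∈ F_11^5.


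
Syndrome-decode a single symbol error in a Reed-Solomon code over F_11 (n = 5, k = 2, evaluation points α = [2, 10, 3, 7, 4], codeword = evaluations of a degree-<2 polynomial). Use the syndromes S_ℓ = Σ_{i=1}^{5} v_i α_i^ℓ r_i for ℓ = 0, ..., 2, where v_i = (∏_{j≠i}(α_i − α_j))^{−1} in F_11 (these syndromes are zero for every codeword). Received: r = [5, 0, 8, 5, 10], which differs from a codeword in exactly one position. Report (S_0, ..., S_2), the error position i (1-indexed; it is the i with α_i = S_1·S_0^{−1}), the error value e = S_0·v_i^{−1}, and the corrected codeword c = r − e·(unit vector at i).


S = (7, 3, 6), error at position 1, error magnitude e = 10, c = [6, 0, 8, 5, 10].

Step 1: column multipliers v_i = (∏_{j≠i}(α_i − α_j))^{−1} mod 11.
  i = 1 (α = 2): (2−10)(2−3)(2−7)(2−4) = (−8)·(−1)·(−5)·(−2) = 80 ≡ 3, so v_1 = 3^{−1} = 4 (mod 11).
  i = 2 (α = 10): (10−2)(10−3)(10−7)(10−4) = 8·7·3·6 = 1008 ≡ 7, so v_2 = 7^{−1} = 8 (mod 11).
  i = 3 (α = 3): (3−2)(3−10)(3−7)(3−4) = 1·(−7)·(−4)·(−1) = −28 ≡ 5, so v_3 = 5^{−1} = 9 (mod 11).
  i = 4 (α = 7): (7−2)(7−10)(7−3)(7−4) = 5·(−3)·4·3 = −180 ≡ 7, so v_4 = 7^{−1} = 8 (mod 11).
  i = 5 (α = 4): (4−2)(4−10)(4−3)(4−7) = 2·(−6)·1·(−3) = 36 ≡ 3, so v_5 = 3^{−1} = 4 (mod 11).
  v = [4, 8, 9, 8, 4].
Step 2: syndromes of r = [5, 0, 8, 5, 10] (all sums mod 11).
  S_0 = Σ v_i r_i = 4·5 + 8·0 + 9·8 + 8·5 + 4·10 = 172 ≡ 7.
  S_1 = Σ v_i α_i r_i = 4·2·5 + 8·10·0 + 9·3·8 + 8·7·5 + 4·4·10 = 696 ≡ 3.
  α_i^2 mod 11 = [4, 1, 9, 5, 5].
  S_2 = Σ v_i α_i^2 r_i = 4·4·5 + 8·1·0 + 9·9·8 + 8·5·5 + 4·5·10 = 1128 ≡ 6.
  S = (7, 3, 6) ≠ 0, so r is not a codeword (an error is present).
Step 3: locate the error. For a single error e at position i, S_ℓ = v_i·e·α_i^ℓ, so α_err = S_1/S_0.
  S_0^{−1} = 7^{−1} = 8 (mod 11), so α_err = 3·8 = 24 ≡ 2 = α_1. Error position i = 1.
  Consistency check: S_2/S_1 = 6·4 = 24 ≡ 2 = α_err ✓ (single-error assumption holds).
Step 4: error magnitude e = S_0/v_1 = S_0·∏_{j≠1}(α_1 − α_j) = 7·3 = 21 ≡ 10 (mod 11).
Step 5: correct position 1: c_1 = r_1 − e = 5 − 10 ≡ 6 (mod 11). Hence c = [6, 0, 8, 5, 10].
  Check: interpolating c through the α_i gives m(x) = 2 + 2·x (degree < 2) with m(α_i) = c_i for every i, so c is indeed a codeword.


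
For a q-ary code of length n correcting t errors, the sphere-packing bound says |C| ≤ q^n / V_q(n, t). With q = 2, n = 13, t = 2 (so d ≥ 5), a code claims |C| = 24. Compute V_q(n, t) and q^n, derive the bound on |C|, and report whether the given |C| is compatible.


V_q(n, t) = 92, q^n = 8192, Hamming bound = 89, |C| = 24 ≤ bound (satisfied).

Step 1: Compute V_q(n, t) = Σ_{j=0}^2 C(n, j) (q−1)^j.
  j = 0: C(13,0)·(1)^0 = 1·1 = 1.
  j = 1: C(13,1)·(1)^1 = 13·1 = 13.
  j = 2: C(13,2)·(1)^2 = 78·1 = 78.
  V_q(n, t) = 1 + 13 + 78 = 92.
Step 2: q^n = 2^13 = 8192.
Step 3: Hamming bound ⌊q^n / V_q(n,t)⌋ = ⌊8192/92⌋ = 89.
Step 4: Compare |C| = 24 to 89: satisfied.
The claimed |C| lies below the Hamming bound.


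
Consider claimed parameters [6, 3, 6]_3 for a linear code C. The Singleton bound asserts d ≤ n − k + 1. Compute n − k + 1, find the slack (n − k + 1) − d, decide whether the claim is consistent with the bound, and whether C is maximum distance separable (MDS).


Singleton RHS = n − k + 1 = 4, slack = -2, bound violated (no such code; not MDS).

Singleton bound: d ≤ n − k + 1.
Here n = 6, k = 3, so n − k + 1 = 4.
Given d = 6, check d ≤ 4: NO.
Slack = (n − k + 1) − d = -2.
The slack is negative: d = 6 exceeds n − k + 1 = 4 by 2, so the Singleton bound is violated and no linear [6, 3, 6]_3 code can exist. In particular it is not MDS (MDS requires d = n − k + 1 exactly).
Description: the claimed parameters are [6, 3, 6]_3; such a code would be impossible (violates the Singleton bound).


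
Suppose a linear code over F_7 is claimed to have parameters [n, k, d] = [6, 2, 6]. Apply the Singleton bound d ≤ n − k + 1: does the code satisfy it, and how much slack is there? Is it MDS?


Singleton RHS = n − k + 1 = 5, slack = -1, bound violated (no such code; not MDS).

Singleton bound: d ≤ n − k + 1.
Here n = 6, k = 2, so n − k + 1 = 5.
Given d = 6, check d ≤ 5: NO.
Slack = (n − k + 1) − d = -1.
The slack is negative: d = 6 exceeds n − k + 1 = 5 by 1, so the Singleton bound is violated and no linear [6, 2, 6]_7 code can exist. In particular it is not MDS (MDS requires d = n − k + 1 exactly).
Description: the claimed parameters are [6, 2, 6]_7; such a code would be impossible (violates the Singleton bound).


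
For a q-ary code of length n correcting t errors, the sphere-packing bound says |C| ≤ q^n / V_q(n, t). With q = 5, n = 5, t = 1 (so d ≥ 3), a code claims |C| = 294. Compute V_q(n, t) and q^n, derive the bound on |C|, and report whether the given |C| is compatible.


V_q(n, t) = 21, q^n = 3125, Hamming bound = 148, |C| = 294 > bound (violated).

Step 1: Compute V_q(n, t) = Σ_{j=0}^1 C(n, j) (q−1)^j.
  j = 0: C(5,0)·(4)^0 = 1·1 = 1.
  j = 1: C(5,1)·(4)^1 = 5·4 = 20.
  V_q(n, t) = 1 + 20 = 21.
Step 2: q^n = 5^5 = 3125.
Step 3: Hamming bound ⌊q^n / V_q(n,t)⌋ = ⌊3125/21⌋ = 148.
Step 4: Compare |C| = 294 to 148: violated.
The claimed |C| lies above the Hamming bound, so no 5-ary code of length 5 with d ≥ 3 can have 294 codewords.


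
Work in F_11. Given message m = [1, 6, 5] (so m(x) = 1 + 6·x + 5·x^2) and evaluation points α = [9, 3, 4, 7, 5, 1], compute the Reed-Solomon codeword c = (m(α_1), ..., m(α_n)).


c = [9, 9, 6, 2, 2, 1]

Message polynomial: m(x) = 1 + 6·x + 5·x^2 (mod 11).
For each evaluation point α_i, compute m(α_i) mod 11:
  α_1 = 9: Horner steps 5 → 7 → 9, so m(9) = 9.
  α_2 = 3: Horner steps 5 → 10 → 9, so m(3) = 9.
  α_3 = 4: Horner steps 5 → 4 → 6, so m(4) = 6.
  α_4 = 7: Horner steps 5 → 8 → 2, so m(7) = 2.
  α_5 = 5: Horner steps 5 → 9 → 2, so m(5) = 2.
  α_6 = 1: Horner steps 5 → 0 → 1, so m(1) = 1.
Codeword c = [9, 9, 6, 2, 2, 1] ∈ F_11^6.


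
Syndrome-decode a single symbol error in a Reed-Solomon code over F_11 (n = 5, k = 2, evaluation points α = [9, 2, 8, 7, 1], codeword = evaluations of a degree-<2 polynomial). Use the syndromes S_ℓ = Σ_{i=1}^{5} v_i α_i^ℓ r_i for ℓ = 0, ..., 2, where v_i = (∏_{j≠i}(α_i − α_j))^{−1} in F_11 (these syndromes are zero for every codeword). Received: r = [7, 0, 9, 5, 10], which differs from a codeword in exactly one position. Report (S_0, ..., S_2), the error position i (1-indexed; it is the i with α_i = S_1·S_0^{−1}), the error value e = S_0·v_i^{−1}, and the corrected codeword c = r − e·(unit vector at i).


S = (7, 1, 8), error at position 3, error magnitude e = 3, c = [7, 0, 6, 5, 10].

Step 1: column multipliers v_i = (∏_{j≠i}(α_i − α_j))^{−1} mod 11.
  i = 1 (α = 9): (9−2)(9−8)(9−7)(9−1) = 7·1·2·8 = 112 ≡ 2, so v_1 = 2^{−1} = 6 (mod 11).
  i = 2 (α = 2): (2−9)(2−8)(2−7)(2−1) = (−7)·(−6)·(−5)·1 = −210 ≡ 10, so v_2 = 10^{−1} = 10 (mod 11).
  i = 3 (α = 8): (8−9)(8−2)(8−7)(8−1) = (−1)·6·1·7 = −42 ≡ 2, so v_3 = 2^{−1} = 6 (mod 11).
  i = 4 (α = 7): (7−9)(7−2)(7−8)(7−1) = (−2)·5·(−1)·6 = 60 ≡ 5, so v_4 = 5^{−1} = 9 (mod 11).
  i = 5 (α = 1): (1−9)(1−2)(1−8)(1−7) = (−8)·(−1)·(−7)·(−6) = 336 ≡ 6, so v_5 = 6^{−1} = 2 (mod 11).
  v = [6, 10, 6, 9, 2].
Step 2: syndromes of r = [7, 0, 9, 5, 10] (all sums mod 11).
  S_0 = Σ v_i r_i = 6·7 + 10·0 + 6·9 + 9·5 + 2·10 = 161 ≡ 7.
  S_1 = Σ v_i α_i r_i = 6·9·7 + 10·2·0 + 6·8·9 + 9·7·5 + 2·1·10 = 1145 ≡ 1.
  α_i^2 mod 11 = [4, 4, 9, 5, 1].
  S_2 = Σ v_i α_i^2 r_i = 6·4·7 + 10·4·0 + 6·9·9 + 9·5·5 + 2·1·10 = 899 ≡ 8.
  S = (7, 1, 8) ≠ 0, so r is not a codeword (an error is present).
Step 3: locate the error. For a single error e at position i, S_ℓ = v_i·e·α_i^ℓ, so α_err = S_1/S_0.
  S_0^{−1} = 7^{−1} = 8 (mod 11), so α_err = 1·8 = 8 ≡ 8 = α_3. Error position i = 3.
  Consistency check: S_2/S_1 = 8·1 = 8 ≡ 8 = α_err ✓ (single-error assumption holds).
Step 4: error magnitude e = S_0/v_3 = S_0·∏_{j≠3}(α_3 − α_j) = 7·2 = 14 ≡ 3 (mod 11).
Step 5: correct position 3: c_3 = r_3 − e = 9 − 3 ≡ 6 (mod 11). Hence c = [7, 0, 6, 5, 10].
  Check: interpolating c through the α_i gives m(x) = 9 + 1·x (degree < 2) with m(α_i) = c_i for every i, so c is indeed a codeword.


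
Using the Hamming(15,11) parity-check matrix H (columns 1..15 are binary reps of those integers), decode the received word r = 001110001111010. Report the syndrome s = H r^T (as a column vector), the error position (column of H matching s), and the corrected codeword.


s = (1, 0, 0, 0)^T, error position = 8, corrected codeword c = 001110011111010

Compute s = H r^T mod 2 one row at a time:
  s_1 = 0 + 1 + 1 + 1 + 1 + 0 + 1 + 0 = 5 ≡ 1 (mod 2).
  s_2 = 1 + 1 + 0 + 0 + 1 + 0 + 1 + 0 = 4 ≡ 0 (mod 2).
  s_3 = 0 + 1 + 0 + 0 + 1 + 1 + 1 + 0 = 4 ≡ 0 (mod 2).
  s_4 = 0 + 1 + 1 + 0 + 1 + 1 + 0 + 0 = 4 ≡ 0 (mod 2).
s = (1, 0, 0, 0)^T — this equals column 8 of H (binary 1000), so error is at position 8.
Correct: flip bit 8 of r = 001110001111010 to get c = 001110011111010.


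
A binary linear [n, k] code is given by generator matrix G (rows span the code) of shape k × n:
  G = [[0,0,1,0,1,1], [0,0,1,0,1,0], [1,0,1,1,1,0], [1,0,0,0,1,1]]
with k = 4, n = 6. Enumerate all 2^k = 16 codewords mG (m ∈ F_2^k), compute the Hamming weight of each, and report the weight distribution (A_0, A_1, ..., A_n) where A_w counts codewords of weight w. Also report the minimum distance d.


Weight distribution: A_0 = 1, A_1 = 1, A_2 = 6, A_3 = 6, A_4 = 1, A_5 = 1. Minimum distance d = 1.

Enumerate all 2^4 = 16 messages m ∈ F_2^4.
For each, compute codeword c = mG in F_2^6, then tally its weight.
  m = 0000 → c = 000000, weight = 0.
  m = 1000 → c = 001011, weight = 3.
  m = 0100 → c = 001010, weight = 2.
  m = 1100 → c = 000001, weight = 1.
  m = 0010 → c = 101110, weight = 4.
  m = 1010 → c = 100101, weight = 3.
  m = 0110 → c = 100100, weight = 2.
  m = 1110 → c = 101111, weight = 5.
  m = 0001 → c = 100011, weight = 3.
  m = 1001 → c = 101000, weight = 2.
  m = 0101 → c = 101001, weight = 3.
  m = 1101 → c = 100010, weight = 2.
  m = 0011 → c = 001101, weight = 3.
  m = 1011 → c = 000110, weight = 2.
  m = 0111 → c = 000111, weight = 3.
  m = 1111 → c = 001100, weight = 2.
Tally weights:
  weight 0: 1 codewords.
  weight 1: 1 codewords.
  weight 2: 6 codewords.
  weight 3: 6 codewords.
  weight 4: 1 codewords.
  weight 5: 1 codewords.
Minimum distance d = smallest w > 0 with A_w > 0 = 1.
Sanity: Σ A_w = 16 = 2^4 = 16 ✓.


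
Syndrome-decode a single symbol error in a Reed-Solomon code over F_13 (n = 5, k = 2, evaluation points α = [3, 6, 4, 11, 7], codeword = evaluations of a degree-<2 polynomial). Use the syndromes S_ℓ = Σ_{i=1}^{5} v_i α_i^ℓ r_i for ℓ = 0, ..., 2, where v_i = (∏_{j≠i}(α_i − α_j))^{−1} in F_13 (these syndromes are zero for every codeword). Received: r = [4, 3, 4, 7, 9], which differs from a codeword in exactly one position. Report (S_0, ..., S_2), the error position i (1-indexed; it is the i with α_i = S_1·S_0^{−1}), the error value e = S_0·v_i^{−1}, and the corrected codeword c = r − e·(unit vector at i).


S = (9, 1, 3), error at position 1, error magnitude e = 6, c = [11, 3, 4, 7, 9].

Step 1: column multipliers v_i = (∏_{j≠i}(α_i − α_j))^{−1} mod 13.
  i = 1 (α = 3): (3−6)(3−4)(3−11)(3−7) = (−3)·(−1)·(−8)·(−4) = 96 ≡ 5, so v_1 = 5^{−1} = 8 (mod 13).
  i = 2 (α = 6): (6−3)(6−4)(6−11)(6−7) = 3·2·(−5)·(−1) = 30 ≡ 4, so v_2 = 4^{−1} = 10 (mod 13).
  i = 3 (α = 4): (4−3)(4−6)(4−11)(4−7) = 1·(−2)·(−7)·(−3) = −42 ≡ 10, so v_3 = 10^{−1} = 4 (mod 13).
  i = 4 (α = 11): (11−3)(11−6)(11−4)(11−7) = 8·5·7·4 = 1120 ≡ 2, so v_4 = 2^{−1} = 7 (mod 13).
  i = 5 (α = 7): (7−3)(7−6)(7−4)(7−11) = 4·1·3·(−4) = −48 ≡ 4, so v_5 = 4^{−1} = 10 (mod 13).
  v = [8, 10, 4, 7, 10].
Step 2: syndromes of r = [4, 3, 4, 7, 9] (all sums mod 13).
  S_0 = Σ v_i r_i = 8·4 + 10·3 + 4·4 + 7·7 + 10·9 = 217 ≡ 9.
  S_1 = Σ v_i α_i r_i = 8·3·4 + 10·6·3 + 4·4·4 + 7·11·7 + 10·7·9 = 1509 ≡ 1.
  α_i^2 mod 13 = [9, 10, 3, 4, 10].
  S_2 = Σ v_i α_i^2 r_i = 8·9·4 + 10·10·3 + 4·3·4 + 7·4·7 + 10·10·9 = 1732 ≡ 3.
  S = (9, 1, 3) ≠ 0, so r is not a codeword (an error is present).
Step 3: locate the error. For a single error e at position i, S_ℓ = v_i·e·α_i^ℓ, so α_err = S_1/S_0.
  S_0^{−1} = 9^{−1} = 3 (mod 13), so α_err = 1·3 = 3 ≡ 3 = α_1. Error position i = 1.
  Consistency check: S_2/S_1 = 3·1 = 3 ≡ 3 = α_err ✓ (single-error assumption holds).
Step 4: error magnitude e = S_0/v_1 = S_0·∏_{j≠1}(α_1 − α_j) = 9·5 = 45 ≡ 6 (mod 13).
Step 5: correct position 1: c_1 = r_1 − e = 4 − 6 ≡ 11 (mod 13). Hence c = [11, 3, 4, 7, 9].
  Check: interpolating c through the α_i gives m(x) = 6 + 6·x (degree < 2) with m(α_i) = c_i for every i, so c is indeed a codeword.


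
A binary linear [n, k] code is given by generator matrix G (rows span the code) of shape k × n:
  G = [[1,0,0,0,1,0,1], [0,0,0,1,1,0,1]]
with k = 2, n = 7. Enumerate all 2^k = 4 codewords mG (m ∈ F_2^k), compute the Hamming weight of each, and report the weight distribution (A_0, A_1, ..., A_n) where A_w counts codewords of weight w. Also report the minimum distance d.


Weight distribution: A_0 = 1, A_2 = 1, A_3 = 2. Minimum distance d = 2.

Enumerate all 2^2 = 4 messages m ∈ F_2^2.
For each, compute codeword c = mG in F_2^7, then tally its weight.
  m = 00 → c = 0000000, weight = 0.
  m = 10 → c = 1000101, weight = 3.
  m = 01 → c = 0001101, weight = 3.
  m = 11 → c = 1001000, weight = 2.
Tally weights:
  weight 0: 1 codewords.
  weight 2: 1 codewords.
  weight 3: 2 codewords.
Minimum distance d = smallest w > 0 with A_w > 0 = 2.
Sanity: Σ A_w = 4 = 2^2 = 4 ✓.


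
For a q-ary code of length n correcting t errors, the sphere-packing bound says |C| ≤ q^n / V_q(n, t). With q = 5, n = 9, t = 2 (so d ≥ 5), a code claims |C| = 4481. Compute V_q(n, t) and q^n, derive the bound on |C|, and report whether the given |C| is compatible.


V_q(n, t) = 613, q^n = 1953125, Hamming bound = 3186, |C| = 4481 > bound (violated).

Step 1: Compute V_q(n, t) = Σ_{j=0}^2 C(n, j) (q−1)^j.
  j = 0: C(9,0)·(4)^0 = 1·1 = 1.
  j = 1: C(9,1)·(4)^1 = 9·4 = 36.
  j = 2: C(9,2)·(4)^2 = 36·16 = 576.
  V_q(n, t) = 1 + 36 + 576 = 613.
Step 2: q^n = 5^9 = 1953125.
Step 3: Hamming bound ⌊q^n / V_q(n,t)⌋ = ⌊1953125/613⌋ = 3186.
Step 4: Compare |C| = 4481 to 3186: violated.
The claimed |C| lies above the Hamming bound, so no 5-ary code of length 9 with d ≥ 5 can have 4481 codewords.


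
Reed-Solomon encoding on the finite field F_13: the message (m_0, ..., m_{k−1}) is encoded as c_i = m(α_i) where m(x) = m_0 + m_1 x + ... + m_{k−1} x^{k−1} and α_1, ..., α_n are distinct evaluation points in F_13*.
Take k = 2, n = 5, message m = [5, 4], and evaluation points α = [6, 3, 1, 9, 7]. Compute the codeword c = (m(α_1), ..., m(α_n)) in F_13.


c = [3, 4, 9, 2, 7]

Message polynomial: m(x) = 5 + 4·x (mod 13).
For each evaluation point α_i, compute m(α_i) mod 13:
  α_1 = 6: Horner steps 4 → 3, so m(6) = 3.
  α_2 = 3: Horner steps 4 → 4, so m(3) = 4.
  α_3 = 1: Horner steps 4 → 9, so m(1) = 9.
  α_4 = 9: Horner steps 4 → 2, so m(9) = 2.
  α_5 = 7: Horner steps 4 → 7, so m(7) = 7.
Codeword c = [3, 4, 9, 2, 7] ∈ F_13^5.


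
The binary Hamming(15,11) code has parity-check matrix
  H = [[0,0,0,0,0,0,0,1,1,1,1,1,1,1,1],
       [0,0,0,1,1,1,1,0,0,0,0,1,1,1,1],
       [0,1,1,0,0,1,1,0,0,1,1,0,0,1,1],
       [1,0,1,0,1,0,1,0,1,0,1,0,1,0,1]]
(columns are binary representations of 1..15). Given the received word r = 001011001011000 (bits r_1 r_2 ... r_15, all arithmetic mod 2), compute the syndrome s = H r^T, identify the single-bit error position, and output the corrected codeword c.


s = (1, 1, 1, 0)^T, error position = 14, corrected codeword c = 001011001011010

Compute s = H r^T mod 2 one row at a time:
  s_1 = 0 + 1 + 0 + 1 + 1 + 0 + 0 + 0 = 3 ≡ 1 (mod 2).
  s_2 = 0 + 1 + 1 + 0 + 1 + 0 + 0 + 0 = 3 ≡ 1 (mod 2).
  s_3 = 0 + 1 + 1 + 0 + 0 + 1 + 0 + 0 = 3 ≡ 1 (mod 2).
  s_4 = 0 + 1 + 1 + 0 + 1 + 1 + 0 + 0 = 4 ≡ 0 (mod 2).
s = (1, 1, 1, 0)^T — this equals column 14 of H (binary 1110), so error is at position 14.
Correct: flip bit 14 of r = 001011001011000 to get c = 001011001011010.


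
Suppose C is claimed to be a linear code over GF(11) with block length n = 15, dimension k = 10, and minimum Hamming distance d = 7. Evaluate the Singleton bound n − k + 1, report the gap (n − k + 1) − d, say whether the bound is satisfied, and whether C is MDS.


Singleton RHS = n − k + 1 = 6, slack = -1, bound violated (no such code; not MDS).

Singleton bound: d ≤ n − k + 1.
Here n = 15, k = 10, so n − k + 1 = 6.
Given d = 7, check d ≤ 6: NO.
Slack = (n − k + 1) − d = -1.
The slack is negative: d = 7 exceeds n − k + 1 = 6 by 1, so the Singleton bound is violated and no linear [15, 10, 7]_11 code can exist. In particular it is not MDS (MDS requires d = n − k + 1 exactly).
Description: the claimed parameters are [15, 10, 7]_11; such a code would be impossible (violates the Singleton bound).


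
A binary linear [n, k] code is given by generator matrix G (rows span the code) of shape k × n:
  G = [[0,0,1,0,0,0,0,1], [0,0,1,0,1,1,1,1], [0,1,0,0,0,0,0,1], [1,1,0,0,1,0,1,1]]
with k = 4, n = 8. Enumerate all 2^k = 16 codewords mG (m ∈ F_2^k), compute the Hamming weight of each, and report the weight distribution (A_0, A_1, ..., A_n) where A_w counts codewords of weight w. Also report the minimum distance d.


Weight distribution: A_0 = 1, A_2 = 4, A_3 = 2, A_4 = 3, A_5 = 6. Minimum distance d = 2.

Enumerate all 2^4 = 16 messages m ∈ F_2^4.
For each, compute codeword c = mG in F_2^8, then tally its weight.
  m = 0000 → c = 00000000, weight = 0.
  m = 1000 → c = 00100001, weight = 2.
  m = 0100 → c = 00101111, weight = 5.
  m = 1100 → c = 00001110, weight = 3.
  m = 0010 → c = 01000001, weight = 2.
  m = 1010 → c = 01100000, weight = 2.
  m = 0110 → c = 01101110, weight = 5.
  m = 1110 → c = 01001111, weight = 5.
  m = 0001 → c = 11001011, weight = 5.
  m = 1001 → c = 11101010, weight = 5.
  m = 0101 → c = 11100100, weight = 4.
  m = 1101 → c = 11000101, weight = 4.
  m = 0011 → c = 10001010, weight = 3.
  m = 1011 → c = 10101011, weight = 5.
  m = 0111 → c = 10100101, weight = 4.
  m = 1111 → c = 10000100, weight = 2.
Tally weights:
  weight 0: 1 codewords.
  weight 2: 4 codewords.
  weight 3: 2 codewords.
  weight 4: 3 codewords.
  weight 5: 6 codewords.
Minimum distance d = smallest w > 0 with A_w > 0 = 2.
Sanity: Σ A_w = 16 = 2^4 = 16 ✓.


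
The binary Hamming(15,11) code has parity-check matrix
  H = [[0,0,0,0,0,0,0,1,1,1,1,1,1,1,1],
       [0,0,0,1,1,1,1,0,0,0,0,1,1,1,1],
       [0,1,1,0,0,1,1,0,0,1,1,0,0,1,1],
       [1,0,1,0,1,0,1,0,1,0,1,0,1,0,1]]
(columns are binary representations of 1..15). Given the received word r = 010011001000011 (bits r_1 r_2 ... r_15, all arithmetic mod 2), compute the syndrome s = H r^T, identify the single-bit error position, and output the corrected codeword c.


s = (1, 0, 0, 1)^T, error position = 9, corrected codeword c = 010011000000011

Compute s = H r^T mod 2 one row at a time:
  s_1 = 0 + 1 + 0 + 0 + 0 + 0 + 1 + 1 = 3 ≡ 1 (mod 2).
  s_2 = 0 + 1 + 1 + 0 + 0 + 0 + 1 + 1 = 4 ≡ 0 (mod 2).
  s_3 = 1 + 0 + 1 + 0 + 0 + 0 + 1 + 1 = 4 ≡ 0 (mod 2).
  s_4 = 0 + 0 + 1 + 0 + 1 + 0 + 0 + 1 = 3 ≡ 1 (mod 2).
s = (1, 0, 0, 1)^T — this equals column 9 of H (binary 1001), so error is at position 9.
Correct: flip bit 9 of r = 010011001000011 to get c = 010011000000011.
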